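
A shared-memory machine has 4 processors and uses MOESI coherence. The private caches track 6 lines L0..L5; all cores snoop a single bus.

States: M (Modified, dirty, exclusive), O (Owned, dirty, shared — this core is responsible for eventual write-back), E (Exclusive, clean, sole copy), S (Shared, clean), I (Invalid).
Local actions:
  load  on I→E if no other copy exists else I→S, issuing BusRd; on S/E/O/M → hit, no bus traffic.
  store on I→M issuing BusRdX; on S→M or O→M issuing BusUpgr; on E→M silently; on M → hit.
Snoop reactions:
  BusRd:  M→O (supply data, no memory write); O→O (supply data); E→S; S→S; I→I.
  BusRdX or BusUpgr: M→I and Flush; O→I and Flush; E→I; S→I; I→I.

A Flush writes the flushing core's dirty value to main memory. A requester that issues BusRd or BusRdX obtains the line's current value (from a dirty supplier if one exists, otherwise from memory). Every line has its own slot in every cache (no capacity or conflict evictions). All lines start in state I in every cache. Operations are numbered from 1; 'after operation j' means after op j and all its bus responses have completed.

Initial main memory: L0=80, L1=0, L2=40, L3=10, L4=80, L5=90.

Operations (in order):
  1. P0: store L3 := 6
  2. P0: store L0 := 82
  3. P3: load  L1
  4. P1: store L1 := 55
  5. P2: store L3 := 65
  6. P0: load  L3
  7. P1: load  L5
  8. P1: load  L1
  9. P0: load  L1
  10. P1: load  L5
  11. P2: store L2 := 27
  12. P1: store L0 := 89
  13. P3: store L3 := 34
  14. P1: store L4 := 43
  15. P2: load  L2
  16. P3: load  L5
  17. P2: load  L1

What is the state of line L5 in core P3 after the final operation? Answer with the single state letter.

1. P0: store L3 := 6  bus=[BusRdX]  L3: P0=M P1=I P2=I P3=I  mem[L3]=10
2. P0: store L0 := 82  bus=[BusRdX]  L0: P0=M P1=I P2=I P3=I  mem[L0]=80
3. P3: load  L1  bus=[BusRd]  L1: P0=I P1=I P2=I P3=E  mem[L1]=0
4. P1: store L1 := 55  bus=[BusRdX]  L1: P0=I P1=M P2=I P3=I  mem[L1]=0
5. P2: store L3 := 65  bus=[BusRdX,Flush]  L3: P0=I P1=I P2=M P3=I  mem[L3]=6
6. P0: load  L3  bus=[BusRd]  L3: P0=S P1=I P2=O P3=I  mem[L3]=6
7. P1: load  L5  bus=[BusRd]  L5: P0=I P1=E P2=I P3=I  mem[L5]=90
8. P1: load  L1  bus=[-]  L1: P0=I P1=M P2=I P3=I  mem[L1]=0
9. P0: load  L1  bus=[BusRd]  L1: P0=S P1=O P2=I P3=I  mem[L1]=0
10. P1: load  L5  bus=[-]  L5: P0=I P1=E P2=I P3=I  mem[L5]=90
11. P2: store L2 := 27  bus=[BusRdX]  L2: P0=I P1=I P2=M P3=I  mem[L2]=40
12. P1: store L0 := 89  bus=[BusRdX,Flush]  L0: P0=I P1=M P2=I P3=I  mem[L0]=82
13. P3: store L3 := 34  bus=[BusRdX,Flush]  L3: P0=I P1=I P2=I P3=M  mem[L3]=65
14. P1: store L4 := 43  bus=[BusRdX]  L4: P0=I P1=M P2=I P3=I  mem[L4]=80
15. P2: load  L2  bus=[-]  L2: P0=I P1=I P2=M P3=I  mem[L2]=40
16. P3: load  L5  bus=[BusRd]  L5: P0=I P1=S P2=I P3=S  mem[L5]=90
17. P2: load  L1  bus=[BusRd]  L1: P0=S P1=O P2=S P3=I  mem[L1]=0

state = S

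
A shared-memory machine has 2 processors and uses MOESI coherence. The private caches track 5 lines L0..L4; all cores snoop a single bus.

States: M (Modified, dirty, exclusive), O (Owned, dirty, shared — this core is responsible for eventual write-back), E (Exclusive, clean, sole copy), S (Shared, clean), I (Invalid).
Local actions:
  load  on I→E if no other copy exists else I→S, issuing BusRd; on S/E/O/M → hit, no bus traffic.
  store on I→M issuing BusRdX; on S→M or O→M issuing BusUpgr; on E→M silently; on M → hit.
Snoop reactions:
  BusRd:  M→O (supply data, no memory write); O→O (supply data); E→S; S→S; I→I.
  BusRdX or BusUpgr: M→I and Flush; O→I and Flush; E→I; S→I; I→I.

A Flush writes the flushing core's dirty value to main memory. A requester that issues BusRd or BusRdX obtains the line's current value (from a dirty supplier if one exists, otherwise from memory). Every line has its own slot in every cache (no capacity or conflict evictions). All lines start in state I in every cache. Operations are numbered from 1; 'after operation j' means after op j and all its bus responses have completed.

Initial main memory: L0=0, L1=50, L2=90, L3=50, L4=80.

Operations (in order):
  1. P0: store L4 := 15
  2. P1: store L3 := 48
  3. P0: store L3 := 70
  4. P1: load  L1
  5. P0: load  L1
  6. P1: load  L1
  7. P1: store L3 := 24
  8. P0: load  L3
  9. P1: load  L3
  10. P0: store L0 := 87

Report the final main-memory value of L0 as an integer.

memory[L0] = 0

1. P0: store L4 := 15  bus=[BusRdX]  L4: P0=M P1=I  mem[L4]=80
2. P1: store L3 := 48  bus=[BusRdX]  L3: P0=I P1=M  mem[L3]=50
3. P0: store L3 := 70  bus=[BusRdX,Flush]  L3: P0=M P1=I  mem[L3]=48
4. P1: load  L1  bus=[BusRd]  L1: P0=I P1=E  mem[L1]=50
5. P0: load  L1  bus=[BusRd]  L1: P0=S P1=S  mem[L1]=50
6. P1: load  L1  bus=[-]  L1: P0=S P1=S  mem[L1]=50
7. P1: store L3 := 24  bus=[BusRdX,Flush]  L3: P0=I P1=M  mem[L3]=70
8. P0: load  L3  bus=[BusRd]  L3: P0=S P1=O  mem[L3]=70
9. P1: load  L3  bus=[-]  L3: P0=S P1=O  mem[L3]=70
10. P0: store L0 := 87  bus=[BusRdX]  L0: P0=M P1=I  mem[L0]=0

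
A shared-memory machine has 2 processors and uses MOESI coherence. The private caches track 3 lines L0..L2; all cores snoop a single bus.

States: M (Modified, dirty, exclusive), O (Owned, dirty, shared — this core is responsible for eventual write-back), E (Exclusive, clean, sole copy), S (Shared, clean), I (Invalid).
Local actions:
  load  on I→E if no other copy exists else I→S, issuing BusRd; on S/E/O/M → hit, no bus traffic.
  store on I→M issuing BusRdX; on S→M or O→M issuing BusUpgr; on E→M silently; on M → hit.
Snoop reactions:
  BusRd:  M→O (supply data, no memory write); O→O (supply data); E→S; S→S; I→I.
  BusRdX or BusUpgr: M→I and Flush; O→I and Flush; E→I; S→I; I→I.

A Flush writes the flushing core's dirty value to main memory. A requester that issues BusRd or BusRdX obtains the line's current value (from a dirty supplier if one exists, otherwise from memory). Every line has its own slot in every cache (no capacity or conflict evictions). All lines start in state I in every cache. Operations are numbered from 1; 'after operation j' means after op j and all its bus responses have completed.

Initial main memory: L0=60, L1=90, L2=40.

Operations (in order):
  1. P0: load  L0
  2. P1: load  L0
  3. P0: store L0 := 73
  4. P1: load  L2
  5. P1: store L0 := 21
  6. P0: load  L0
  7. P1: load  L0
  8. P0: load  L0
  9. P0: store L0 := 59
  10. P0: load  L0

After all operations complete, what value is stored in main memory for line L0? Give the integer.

[1] P0: load  L0 | P0:E(60), P1:I | bus: BusRd
[2] P1: load  L0 | P0:S(60), P1:S(60) | bus: BusRd
[3] P0: store L0 := 73 | P0:M(73), P1:I | bus: BusUpgr
[4] P1: load  L2 | P0:I, P1:E(40) | bus: BusRd
[5] P1: store L0 := 21 | P0:I, P1:M(21) | bus: BusRdX,Flush
[6] P0: load  L0 | P0:S(21), P1:O(21) | bus: BusRd
[7] P1: load  L0 | P0:S(21), P1:O(21) | bus: none
[8] P0: load  L0 | P0:S(21), P1:O(21) | bus: none
[9] P0: store L0 := 59 | P0:M(59), P1:I | bus: BusUpgr,Flush
[10] P0: load  L0 | P0:M(59), P1:I | bus: none

memory[L0] = 21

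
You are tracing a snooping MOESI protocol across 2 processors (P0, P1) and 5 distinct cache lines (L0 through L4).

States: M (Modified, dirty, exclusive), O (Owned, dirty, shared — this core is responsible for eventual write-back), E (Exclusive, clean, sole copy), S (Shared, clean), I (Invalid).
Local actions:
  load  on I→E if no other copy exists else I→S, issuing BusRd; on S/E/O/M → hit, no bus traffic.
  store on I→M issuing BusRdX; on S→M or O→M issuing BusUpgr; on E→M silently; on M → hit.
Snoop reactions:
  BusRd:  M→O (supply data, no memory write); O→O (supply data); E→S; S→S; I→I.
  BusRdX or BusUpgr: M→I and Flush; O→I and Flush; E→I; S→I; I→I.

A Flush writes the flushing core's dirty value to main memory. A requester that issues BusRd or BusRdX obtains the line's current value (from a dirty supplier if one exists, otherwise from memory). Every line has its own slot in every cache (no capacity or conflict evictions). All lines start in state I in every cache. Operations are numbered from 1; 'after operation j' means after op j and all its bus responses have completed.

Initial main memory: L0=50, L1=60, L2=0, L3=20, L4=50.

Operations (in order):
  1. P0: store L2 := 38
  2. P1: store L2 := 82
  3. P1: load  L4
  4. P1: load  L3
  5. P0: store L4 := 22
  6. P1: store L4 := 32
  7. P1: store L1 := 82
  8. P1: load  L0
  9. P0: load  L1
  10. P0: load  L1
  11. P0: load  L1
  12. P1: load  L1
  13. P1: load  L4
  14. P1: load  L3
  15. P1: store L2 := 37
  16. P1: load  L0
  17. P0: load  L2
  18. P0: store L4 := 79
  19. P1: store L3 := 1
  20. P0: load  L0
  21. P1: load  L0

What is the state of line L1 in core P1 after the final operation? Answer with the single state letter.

state = O

step 1: P0: store L2 := 38  ⟶  MI  (L2)  txn=BusRdX  M[L2]=0
step 2: P1: store L2 := 82  ⟶  IM  (L2)  txn=BusRdX+Flush  M[L2]=38
step 3: P1: load  L4  ⟶  IE  (L4)  txn=BusRd  M[L4]=50
step 4: P1: load  L3  ⟶  IE  (L3)  txn=BusRd  M[L3]=20
step 5: P0: store L4 := 22  ⟶  MI  (L4)  txn=BusRdX  M[L4]=50
step 6: P1: store L4 := 32  ⟶  IM  (L4)  txn=BusRdX+Flush  M[L4]=22
step 7: P1: store L1 := 82  ⟶  IM  (L1)  txn=BusRdX  M[L1]=60
step 8: P1: load  L0  ⟶  IE  (L0)  txn=BusRd  M[L0]=50
step 9: P0: load  L1  ⟶  SO  (L1)  txn=BusRd  M[L1]=60
step 10: P0: load  L1  ⟶  SO  (L1)  txn=∅  M[L1]=60
step 11: P0: load  L1  ⟶  SO  (L1)  txn=∅  M[L1]=60
step 12: P1: load  L1  ⟶  SO  (L1)  txn=∅  M[L1]=60
step 13: P1: load  L4  ⟶  IM  (L4)  txn=∅  M[L4]=22
step 14: P1: load  L3  ⟶  IE  (L3)  txn=∅  M[L3]=20
step 15: P1: store L2 := 37  ⟶  IM  (L2)  txn=∅  M[L2]=38
step 16: P1: load  L0  ⟶  IE  (L0)  txn=∅  M[L0]=50
step 17: P0: load  L2  ⟶  SO  (L2)  txn=BusRd  M[L2]=38
step 18: P0: store L4 := 79  ⟶  MI  (L4)  txn=BusRdX+Flush  M[L4]=32
step 19: P1: store L3 := 1  ⟶  IM  (L3)  txn=∅  M[L3]=20
step 20: P0: load  L0  ⟶  SS  (L0)  txn=BusRd  M[L0]=50
step 21: P1: load  L0  ⟶  SS  (L0)  txn=∅  M[L0]=50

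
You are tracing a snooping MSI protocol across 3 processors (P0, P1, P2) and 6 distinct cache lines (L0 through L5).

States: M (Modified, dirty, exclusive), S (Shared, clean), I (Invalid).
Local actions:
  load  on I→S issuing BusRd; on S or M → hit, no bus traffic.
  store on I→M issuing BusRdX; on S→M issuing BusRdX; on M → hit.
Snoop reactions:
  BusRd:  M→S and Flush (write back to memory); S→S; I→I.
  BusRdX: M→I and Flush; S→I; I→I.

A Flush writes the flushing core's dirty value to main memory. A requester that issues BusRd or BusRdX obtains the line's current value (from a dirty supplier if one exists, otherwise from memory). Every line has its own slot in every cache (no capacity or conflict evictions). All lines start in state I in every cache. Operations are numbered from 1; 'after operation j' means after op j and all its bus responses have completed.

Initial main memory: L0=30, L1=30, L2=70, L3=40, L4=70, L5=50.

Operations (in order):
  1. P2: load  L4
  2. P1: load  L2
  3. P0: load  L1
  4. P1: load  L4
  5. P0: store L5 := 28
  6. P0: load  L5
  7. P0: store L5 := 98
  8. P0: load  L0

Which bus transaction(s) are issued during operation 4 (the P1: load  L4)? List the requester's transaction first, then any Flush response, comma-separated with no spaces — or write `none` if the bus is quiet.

bus = BusRd

1. P2: load  L4  bus=[BusRd]  L4: P0=I P1=I P2=S  mem[L4]=70
2. P1: load  L2  bus=[BusRd]  L2: P0=I P1=S P2=I  mem[L2]=70
3. P0: load  L1  bus=[BusRd]  L1: P0=S P1=I P2=I  mem[L1]=30
4. P1: load  L4  bus=[BusRd]  L4: P0=I P1=S P2=S  mem[L4]=70
5. P0: store L5 := 28  bus=[BusRdX]  L5: P0=M P1=I P2=I  mem[L5]=50
6. P0: load  L5  bus=[-]  L5: P0=M P1=I P2=I  mem[L5]=50
7. P0: store L5 := 98  bus=[-]  L5: P0=M P1=I P2=I  mem[L5]=50
8. P0: load  L0  bus=[BusRd]  L0: P0=S P1=I P2=I  mem[L0]=30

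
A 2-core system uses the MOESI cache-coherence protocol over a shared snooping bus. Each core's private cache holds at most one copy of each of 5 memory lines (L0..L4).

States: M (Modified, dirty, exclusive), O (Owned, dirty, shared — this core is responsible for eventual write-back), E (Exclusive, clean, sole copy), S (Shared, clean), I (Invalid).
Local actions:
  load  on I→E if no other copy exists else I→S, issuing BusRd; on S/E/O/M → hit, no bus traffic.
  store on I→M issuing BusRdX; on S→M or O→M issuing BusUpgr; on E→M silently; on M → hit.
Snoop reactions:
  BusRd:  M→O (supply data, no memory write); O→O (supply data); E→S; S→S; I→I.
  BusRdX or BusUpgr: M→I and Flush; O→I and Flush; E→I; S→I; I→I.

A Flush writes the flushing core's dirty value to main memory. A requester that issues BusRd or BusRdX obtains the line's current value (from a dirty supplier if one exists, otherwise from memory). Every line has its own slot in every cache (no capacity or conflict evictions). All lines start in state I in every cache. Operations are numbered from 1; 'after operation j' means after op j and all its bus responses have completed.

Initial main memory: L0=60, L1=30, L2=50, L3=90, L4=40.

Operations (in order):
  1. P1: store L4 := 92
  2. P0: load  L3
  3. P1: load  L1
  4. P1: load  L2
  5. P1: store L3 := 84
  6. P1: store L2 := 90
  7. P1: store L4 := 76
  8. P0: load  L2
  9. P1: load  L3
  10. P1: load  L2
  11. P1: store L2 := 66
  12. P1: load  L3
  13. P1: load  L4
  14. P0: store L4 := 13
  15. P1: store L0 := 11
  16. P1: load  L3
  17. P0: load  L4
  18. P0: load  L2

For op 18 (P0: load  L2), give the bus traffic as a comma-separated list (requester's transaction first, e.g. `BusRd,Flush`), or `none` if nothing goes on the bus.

1. P1: store L4 := 92  bus=[BusRdX]  L4: P0=I P1=M  mem[L4]=40
2. P0: load  L3  bus=[BusRd]  L3: P0=E P1=I  mem[L3]=90
3. P1: load  L1  bus=[BusRd]  L1: P0=I P1=E  mem[L1]=30
4. P1: load  L2  bus=[BusRd]  L2: P0=I P1=E  mem[L2]=50
5. P1: store L3 := 84  bus=[BusRdX]  L3: P0=I P1=M  mem[L3]=90
6. P1: store L2 := 90  bus=[-]  L2: P0=I P1=M  mem[L2]=50
7. P1: store L4 := 76  bus=[-]  L4: P0=I P1=M  mem[L4]=40
8. P0: load  L2  bus=[BusRd]  L2: P0=S P1=O  mem[L2]=50
9. P1: load  L3  bus=[-]  L3: P0=I P1=M  mem[L3]=90
10. P1: load  L2  bus=[-]  L2: P0=S P1=O  mem[L2]=50
11. P1: store L2 := 66  bus=[BusUpgr]  L2: P0=I P1=M  mem[L2]=50
12. P1: load  L3  bus=[-]  L3: P0=I P1=M  mem[L3]=90
13. P1: load  L4  bus=[-]  L4: P0=I P1=M  mem[L4]=40
14. P0: store L4 := 13  bus=[BusRdX,Flush]  L4: P0=M P1=I  mem[L4]=76
15. P1: store L0 := 11  bus=[BusRdX]  L0: P0=I P1=M  mem[L0]=60
16. P1: load  L3  bus=[-]  L3: P0=I P1=M  mem[L3]=90
17. P0: load  L4  bus=[-]  L4: P0=M P1=I  mem[L4]=76
18. P0: load  L2  bus=[BusRd]  L2: P0=S P1=O  mem[L2]=50

bus = BusRd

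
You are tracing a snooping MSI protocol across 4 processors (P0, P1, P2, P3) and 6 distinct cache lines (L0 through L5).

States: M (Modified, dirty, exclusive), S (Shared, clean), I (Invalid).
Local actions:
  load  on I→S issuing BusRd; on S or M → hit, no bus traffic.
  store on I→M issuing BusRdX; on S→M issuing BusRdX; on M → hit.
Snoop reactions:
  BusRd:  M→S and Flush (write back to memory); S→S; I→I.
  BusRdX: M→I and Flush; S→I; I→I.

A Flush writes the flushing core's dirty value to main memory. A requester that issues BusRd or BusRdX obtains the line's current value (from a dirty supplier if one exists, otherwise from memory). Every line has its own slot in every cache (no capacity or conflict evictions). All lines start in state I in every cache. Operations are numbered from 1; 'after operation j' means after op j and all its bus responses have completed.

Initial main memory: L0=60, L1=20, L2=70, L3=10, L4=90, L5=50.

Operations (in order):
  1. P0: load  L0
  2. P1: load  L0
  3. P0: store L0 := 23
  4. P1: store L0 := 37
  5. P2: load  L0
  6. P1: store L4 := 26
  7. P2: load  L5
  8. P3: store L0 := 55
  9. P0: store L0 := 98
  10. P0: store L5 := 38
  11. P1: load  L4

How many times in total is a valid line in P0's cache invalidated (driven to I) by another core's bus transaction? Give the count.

invalidations = 1

step 1: P0: load  L0  ⟶  SIII  (L0)  txn=BusRd  M[L0]=60
step 2: P1: load  L0  ⟶  SSII  (L0)  txn=BusRd  M[L0]=60
step 3: P0: store L0 := 23  ⟶  MIII  (L0)  txn=BusRdX  M[L0]=60
step 4: P1: store L0 := 37  ⟶  IMII  (L0)  txn=BusRdX+Flush  M[L0]=23
step 5: P2: load  L0  ⟶  ISSI  (L0)  txn=BusRd+Flush  M[L0]=37
step 6: P1: store L4 := 26  ⟶  IMII  (L4)  txn=BusRdX  M[L4]=90
step 7: P2: load  L5  ⟶  IISI  (L5)  txn=BusRd  M[L5]=50
step 8: P3: store L0 := 55  ⟶  IIIM  (L0)  txn=BusRdX  M[L0]=37
step 9: P0: store L0 := 98  ⟶  MIII  (L0)  txn=BusRdX+Flush  M[L0]=55
step 10: P0: store L5 := 38  ⟶  MIII  (L5)  txn=BusRdX  M[L5]=50
step 11: P1: load  L4  ⟶  IMII  (L4)  txn=∅  M[L4]=90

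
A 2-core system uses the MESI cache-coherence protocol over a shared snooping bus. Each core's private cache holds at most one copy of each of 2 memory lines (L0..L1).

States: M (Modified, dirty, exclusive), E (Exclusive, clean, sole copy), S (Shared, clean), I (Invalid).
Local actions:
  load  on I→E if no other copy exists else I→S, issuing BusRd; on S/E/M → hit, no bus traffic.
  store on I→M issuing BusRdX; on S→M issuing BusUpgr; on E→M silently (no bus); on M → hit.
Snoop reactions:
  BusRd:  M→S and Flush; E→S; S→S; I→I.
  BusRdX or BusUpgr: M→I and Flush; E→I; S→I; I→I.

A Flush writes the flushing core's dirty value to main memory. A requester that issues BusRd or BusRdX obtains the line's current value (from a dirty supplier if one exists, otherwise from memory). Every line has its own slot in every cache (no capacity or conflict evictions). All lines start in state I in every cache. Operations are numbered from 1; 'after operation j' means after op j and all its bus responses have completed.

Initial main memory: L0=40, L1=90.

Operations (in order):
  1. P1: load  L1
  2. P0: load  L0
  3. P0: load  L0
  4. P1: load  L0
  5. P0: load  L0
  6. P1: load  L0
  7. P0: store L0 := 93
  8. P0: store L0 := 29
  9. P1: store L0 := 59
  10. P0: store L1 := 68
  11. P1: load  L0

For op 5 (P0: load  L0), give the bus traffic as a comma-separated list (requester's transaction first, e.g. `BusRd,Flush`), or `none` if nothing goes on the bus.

bus = none

step 1: P1: load  L1  ⟶  IE  (L1)  txn=BusRd  M[L1]=90
step 2: P0: load  L0  ⟶  EI  (L0)  txn=BusRd  M[L0]=40
step 3: P0: load  L0  ⟶  EI  (L0)  txn=∅  M[L0]=40
step 4: P1: load  L0  ⟶  SS  (L0)  txn=BusRd  M[L0]=40
step 5: P0: load  L0  ⟶  SS  (L0)  txn=∅  M[L0]=40
step 6: P1: load  L0  ⟶  SS  (L0)  txn=∅  M[L0]=40
step 7: P0: store L0 := 93  ⟶  MI  (L0)  txn=BusUpgr  M[L0]=40
step 8: P0: store L0 := 29  ⟶  MI  (L0)  txn=∅  M[L0]=40
step 9: P1: store L0 := 59  ⟶  IM  (L0)  txn=BusRdX+Flush  M[L0]=29
step 10: P0: store L1 := 68  ⟶  MI  (L1)  txn=BusRdX  M[L1]=90
step 11: P1: load  L0  ⟶  IM  (L0)  txn=∅  M[L0]=29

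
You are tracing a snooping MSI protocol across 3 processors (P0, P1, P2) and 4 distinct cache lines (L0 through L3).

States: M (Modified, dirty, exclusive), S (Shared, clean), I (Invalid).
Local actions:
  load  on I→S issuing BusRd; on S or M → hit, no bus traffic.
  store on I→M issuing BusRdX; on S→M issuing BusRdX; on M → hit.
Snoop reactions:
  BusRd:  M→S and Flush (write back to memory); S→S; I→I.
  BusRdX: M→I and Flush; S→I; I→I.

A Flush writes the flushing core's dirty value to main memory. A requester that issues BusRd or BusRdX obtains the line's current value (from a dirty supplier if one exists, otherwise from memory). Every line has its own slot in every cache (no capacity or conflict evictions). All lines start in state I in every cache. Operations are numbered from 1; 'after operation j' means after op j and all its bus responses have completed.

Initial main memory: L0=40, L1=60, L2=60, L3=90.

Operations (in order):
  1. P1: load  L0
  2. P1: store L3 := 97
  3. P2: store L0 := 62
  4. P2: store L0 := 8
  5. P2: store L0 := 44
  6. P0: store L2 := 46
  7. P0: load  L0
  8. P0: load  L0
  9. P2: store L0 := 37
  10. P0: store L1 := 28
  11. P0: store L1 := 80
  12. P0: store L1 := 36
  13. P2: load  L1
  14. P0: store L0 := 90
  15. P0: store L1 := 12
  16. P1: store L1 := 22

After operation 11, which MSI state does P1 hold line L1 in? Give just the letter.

state = I

  op1 P1: load  L0 → I/S/I on L0; bus BusRd; mem=40
  op2 P1: store L3 := 97 → I/M/I on L3; bus BusRdX; mem=90
  op3 P2: store L0 := 62 → I/I/M on L0; bus BusRdX; mem=40
  op4 P2: store L0 := 8 → I/I/M on L0; bus (none); mem=40
  op5 P2: store L0 := 44 → I/I/M on L0; bus (none); mem=40
  op6 P0: store L2 := 46 → M/I/I on L2; bus BusRdX; mem=60
  op7 P0: load  L0 → S/I/S on L0; bus BusRd Flush; mem=44
  op8 P0: load  L0 → S/I/S on L0; bus (none); mem=44
  op9 P2: store L0 := 37 → I/I/M on L0; bus BusRdX; mem=44
  op10 P0: store L1 := 28 → M/I/I on L1; bus BusRdX; mem=60
  op11 P0: store L1 := 80 → M/I/I on L1; bus (none); mem=60
  op12 P0: store L1 := 36 → M/I/I on L1; bus (none); mem=60
  op13 P2: load  L1 → S/I/S on L1; bus BusRd Flush; mem=36
  op14 P0: store L0 := 90 → M/I/I on L0; bus BusRdX Flush; mem=37
  op15 P0: store L1 := 12 → M/I/I on L1; bus BusRdX; mem=36
  op16 P1: store L1 := 22 → I/M/I on L1; bus BusRdX Flush; mem=12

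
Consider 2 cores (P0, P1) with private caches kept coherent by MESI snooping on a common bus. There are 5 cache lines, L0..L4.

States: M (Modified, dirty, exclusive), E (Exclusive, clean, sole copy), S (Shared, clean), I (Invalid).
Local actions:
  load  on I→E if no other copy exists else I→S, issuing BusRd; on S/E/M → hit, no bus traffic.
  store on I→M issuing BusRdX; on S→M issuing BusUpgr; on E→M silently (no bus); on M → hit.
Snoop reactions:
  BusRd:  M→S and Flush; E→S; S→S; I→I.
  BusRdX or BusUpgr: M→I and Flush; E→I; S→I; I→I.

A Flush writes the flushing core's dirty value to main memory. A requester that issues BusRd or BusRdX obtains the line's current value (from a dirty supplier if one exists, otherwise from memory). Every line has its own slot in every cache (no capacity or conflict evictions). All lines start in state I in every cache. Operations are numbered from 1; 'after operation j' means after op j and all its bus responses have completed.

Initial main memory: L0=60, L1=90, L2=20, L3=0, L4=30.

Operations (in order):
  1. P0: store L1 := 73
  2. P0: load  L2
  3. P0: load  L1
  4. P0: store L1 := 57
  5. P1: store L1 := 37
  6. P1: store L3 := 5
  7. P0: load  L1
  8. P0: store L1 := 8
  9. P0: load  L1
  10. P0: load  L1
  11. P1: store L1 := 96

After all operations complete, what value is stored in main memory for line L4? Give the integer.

1. P0: store L1 := 73  bus=[BusRdX]  L1: P0=M P1=I  mem[L1]=90
2. P0: load  L2  bus=[BusRd]  L2: P0=E P1=I  mem[L2]=20
3. P0: load  L1  bus=[-]  L1: P0=M P1=I  mem[L1]=90
4. P0: store L1 := 57  bus=[-]  L1: P0=M P1=I  mem[L1]=90
5. P1: store L1 := 37  bus=[BusRdX,Flush]  L1: P0=I P1=M  mem[L1]=57
6. P1: store L3 := 5  bus=[BusRdX]  L3: P0=I P1=M  mem[L3]=0
7. P0: load  L1  bus=[BusRd,Flush]  L1: P0=S P1=S  mem[L1]=37
8. P0: store L1 := 8  bus=[BusUpgr]  L1: P0=M P1=I  mem[L1]=37
9. P0: load  L1  bus=[-]  L1: P0=M P1=I  mem[L1]=37
10. P0: load  L1  bus=[-]  L1: P0=M P1=I  mem[L1]=37
11. P1: store L1 := 96  bus=[BusRdX,Flush]  L1: P0=I P1=M  mem[L1]=8

memory[L4] = 30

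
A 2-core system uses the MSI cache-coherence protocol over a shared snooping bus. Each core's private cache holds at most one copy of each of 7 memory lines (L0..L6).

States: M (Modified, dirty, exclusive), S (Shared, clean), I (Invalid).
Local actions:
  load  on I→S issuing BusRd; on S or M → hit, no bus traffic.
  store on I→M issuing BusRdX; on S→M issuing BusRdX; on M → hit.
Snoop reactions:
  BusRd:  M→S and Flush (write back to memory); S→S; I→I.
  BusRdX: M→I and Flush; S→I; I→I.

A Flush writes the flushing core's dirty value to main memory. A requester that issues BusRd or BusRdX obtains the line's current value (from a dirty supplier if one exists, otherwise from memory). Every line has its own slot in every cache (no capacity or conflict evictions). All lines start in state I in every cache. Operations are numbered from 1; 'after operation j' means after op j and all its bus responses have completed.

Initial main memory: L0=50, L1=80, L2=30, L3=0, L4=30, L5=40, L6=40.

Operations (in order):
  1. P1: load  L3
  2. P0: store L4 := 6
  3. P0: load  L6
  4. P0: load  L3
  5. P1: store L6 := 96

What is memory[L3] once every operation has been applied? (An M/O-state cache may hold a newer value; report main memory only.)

memory[L3] = 0

[1] P1: load  L3 | P0:I, P1:S(0) | bus: BusRd
[2] P0: store L4 := 6 | P0:M(6), P1:I | bus: BusRdX
[3] P0: load  L6 | P0:S(40), P1:I | bus: BusRd
[4] P0: load  L3 | P0:S(0), P1:S(0) | bus: BusRd
[5] P1: store L6 := 96 | P0:I, P1:M(96) | bus: BusRdX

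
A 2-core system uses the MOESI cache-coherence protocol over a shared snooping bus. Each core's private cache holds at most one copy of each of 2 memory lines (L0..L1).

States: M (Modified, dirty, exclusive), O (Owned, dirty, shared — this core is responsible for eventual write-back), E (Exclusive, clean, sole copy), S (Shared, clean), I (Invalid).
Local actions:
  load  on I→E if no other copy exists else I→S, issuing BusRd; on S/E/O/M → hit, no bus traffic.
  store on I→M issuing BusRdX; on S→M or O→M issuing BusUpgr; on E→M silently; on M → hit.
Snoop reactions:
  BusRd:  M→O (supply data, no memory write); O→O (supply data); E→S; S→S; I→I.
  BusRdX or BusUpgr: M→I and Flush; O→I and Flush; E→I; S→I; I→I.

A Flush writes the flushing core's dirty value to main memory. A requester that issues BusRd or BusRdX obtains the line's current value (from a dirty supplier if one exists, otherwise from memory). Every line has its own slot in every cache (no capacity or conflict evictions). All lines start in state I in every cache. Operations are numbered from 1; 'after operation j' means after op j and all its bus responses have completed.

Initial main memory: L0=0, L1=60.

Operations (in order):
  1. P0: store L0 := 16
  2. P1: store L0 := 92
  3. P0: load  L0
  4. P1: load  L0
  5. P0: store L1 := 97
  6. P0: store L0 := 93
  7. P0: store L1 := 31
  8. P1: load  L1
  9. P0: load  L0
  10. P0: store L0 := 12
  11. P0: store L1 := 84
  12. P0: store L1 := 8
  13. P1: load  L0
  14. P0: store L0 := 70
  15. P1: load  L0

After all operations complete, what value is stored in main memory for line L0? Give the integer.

memory[L0] = 92

[1] P0: store L0 := 16 | P0:M(16), P1:I | bus: BusRdX
[2] P1: store L0 := 92 | P0:I, P1:M(92) | bus: BusRdX,Flush
[3] P0: load  L0 | P0:S(92), P1:O(92) | bus: BusRd
[4] P1: load  L0 | P0:S(92), P1:O(92) | bus: none
[5] P0: store L1 := 97 | P0:M(97), P1:I | bus: BusRdX
[6] P0: store L0 := 93 | P0:M(93), P1:I | bus: BusUpgr,Flush
[7] P0: store L1 := 31 | P0:M(31), P1:I | bus: none
[8] P1: load  L1 | P0:O(31), P1:S(31) | bus: BusRd
[9] P0: load  L0 | P0:M(93), P1:I | bus: none
[10] P0: store L0 := 12 | P0:M(12), P1:I | bus: none
[11] P0: store L1 := 84 | P0:M(84), P1:I | bus: BusUpgr
[12] P0: store L1 := 8 | P0:M(8), P1:I | bus: none
[13] P1: load  L0 | P0:O(12), P1:S(12) | bus: BusRd
[14] P0: store L0 := 70 | P0:M(70), P1:I | bus: BusUpgr
[15] P1: load  L0 | P0:O(70), P1:S(70) | bus: BusRd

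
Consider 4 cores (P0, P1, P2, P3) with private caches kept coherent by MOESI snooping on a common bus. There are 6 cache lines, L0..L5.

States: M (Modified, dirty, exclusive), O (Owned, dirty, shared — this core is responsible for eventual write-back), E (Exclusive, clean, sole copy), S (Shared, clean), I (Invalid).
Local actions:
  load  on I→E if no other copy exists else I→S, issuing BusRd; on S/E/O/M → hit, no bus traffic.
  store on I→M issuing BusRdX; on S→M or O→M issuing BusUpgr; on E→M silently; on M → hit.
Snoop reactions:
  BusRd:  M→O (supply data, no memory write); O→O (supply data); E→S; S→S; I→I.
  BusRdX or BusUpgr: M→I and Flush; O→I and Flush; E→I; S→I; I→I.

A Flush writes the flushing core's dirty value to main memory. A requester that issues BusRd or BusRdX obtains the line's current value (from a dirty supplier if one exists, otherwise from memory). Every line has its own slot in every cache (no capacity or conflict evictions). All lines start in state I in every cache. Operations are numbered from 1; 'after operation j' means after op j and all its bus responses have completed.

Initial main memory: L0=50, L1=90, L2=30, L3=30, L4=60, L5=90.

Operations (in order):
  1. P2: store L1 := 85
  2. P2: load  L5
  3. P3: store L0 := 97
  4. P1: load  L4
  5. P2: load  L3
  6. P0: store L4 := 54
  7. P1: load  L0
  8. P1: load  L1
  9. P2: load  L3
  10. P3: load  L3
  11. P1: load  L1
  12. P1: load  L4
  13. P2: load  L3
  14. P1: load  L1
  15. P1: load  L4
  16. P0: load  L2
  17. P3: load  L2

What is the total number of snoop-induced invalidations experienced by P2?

invalidations = 0

step 1: P2: store L1 := 85  ⟶  IIMI  (L1)  txn=BusRdX  M[L1]=90
step 2: P2: load  L5  ⟶  IIEI  (L5)  txn=BusRd  M[L5]=90
step 3: P3: store L0 := 97  ⟶  IIIM  (L0)  txn=BusRdX  M[L0]=50
step 4: P1: load  L4  ⟶  IEII  (L4)  txn=BusRd  M[L4]=60
step 5: P2: load  L3  ⟶  IIEI  (L3)  txn=BusRd  M[L3]=30
step 6: P0: store L4 := 54  ⟶  MIII  (L4)  txn=BusRdX  M[L4]=60
step 7: P1: load  L0  ⟶  ISIO  (L0)  txn=BusRd  M[L0]=50
step 8: P1: load  L1  ⟶  ISOI  (L1)  txn=BusRd  M[L1]=90
step 9: P2: load  L3  ⟶  IIEI  (L3)  txn=∅  M[L3]=30
step 10: P3: load  L3  ⟶  IISS  (L3)  txn=BusRd  M[L3]=30
step 11: P1: load  L1  ⟶  ISOI  (L1)  txn=∅  M[L1]=90
step 12: P1: load  L4  ⟶  OSII  (L4)  txn=BusRd  M[L4]=60
step 13: P2: load  L3  ⟶  IISS  (L3)  txn=∅  M[L3]=30
step 14: P1: load  L1  ⟶  ISOI  (L1)  txn=∅  M[L1]=90
step 15: P1: load  L4  ⟶  OSII  (L4)  txn=∅  M[L4]=60
step 16: P0: load  L2  ⟶  EIII  (L2)  txn=BusRd  M[L2]=30
step 17: P3: load  L2  ⟶  SIIS  (L2)  txn=BusRd  M[L2]=30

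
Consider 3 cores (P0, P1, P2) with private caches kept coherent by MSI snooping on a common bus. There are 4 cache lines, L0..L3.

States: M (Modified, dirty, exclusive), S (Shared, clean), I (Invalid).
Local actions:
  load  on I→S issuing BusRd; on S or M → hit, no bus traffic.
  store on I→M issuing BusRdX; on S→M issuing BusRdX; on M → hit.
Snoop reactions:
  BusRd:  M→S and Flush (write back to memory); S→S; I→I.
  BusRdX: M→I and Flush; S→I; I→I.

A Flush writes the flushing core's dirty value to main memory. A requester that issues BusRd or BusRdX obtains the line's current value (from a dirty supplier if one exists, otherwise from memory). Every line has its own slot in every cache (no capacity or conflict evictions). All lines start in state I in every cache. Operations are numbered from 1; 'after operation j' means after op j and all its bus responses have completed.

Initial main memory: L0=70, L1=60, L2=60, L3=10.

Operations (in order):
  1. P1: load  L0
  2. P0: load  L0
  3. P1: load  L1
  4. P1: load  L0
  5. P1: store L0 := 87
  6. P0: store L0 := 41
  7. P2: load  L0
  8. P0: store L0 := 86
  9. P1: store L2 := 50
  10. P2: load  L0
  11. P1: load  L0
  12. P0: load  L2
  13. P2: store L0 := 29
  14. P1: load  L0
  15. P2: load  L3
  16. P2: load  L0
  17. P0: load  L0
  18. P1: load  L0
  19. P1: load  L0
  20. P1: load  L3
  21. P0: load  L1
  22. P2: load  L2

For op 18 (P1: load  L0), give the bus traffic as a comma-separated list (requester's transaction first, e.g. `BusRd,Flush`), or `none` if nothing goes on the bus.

[1] P1: load  L0 | P0:I, P1:S(70), P2:I | bus: BusRd
[2] P0: load  L0 | P0:S(70), P1:S(70), P2:I | bus: BusRd
[3] P1: load  L1 | P0:I, P1:S(60), P2:I | bus: BusRd
[4] P1: load  L0 | P0:S(70), P1:S(70), P2:I | bus: none
[5] P1: store L0 := 87 | P0:I, P1:M(87), P2:I | bus: BusRdX
[6] P0: store L0 := 41 | P0:M(41), P1:I, P2:I | bus: BusRdX,Flush
[7] P2: load  L0 | P0:S(41), P1:I, P2:S(41) | bus: BusRd,Flush
[8] P0: store L0 := 86 | P0:M(86), P1:I, P2:I | bus: BusRdX
[9] P1: store L2 := 50 | P0:I, P1:M(50), P2:I | bus: BusRdX
[10] P2: load  L0 | P0:S(86), P1:I, P2:S(86) | bus: BusRd,Flush
[11] P1: load  L0 | P0:S(86), P1:S(86), P2:S(86) | bus: BusRd
[12] P0: load  L2 | P0:S(50), P1:S(50), P2:I | bus: BusRd,Flush
[13] P2: store L0 := 29 | P0:I, P1:I, P2:M(29) | bus: BusRdX
[14] P1: load  L0 | P0:I, P1:S(29), P2:S(29) | bus: BusRd,Flush
[15] P2: load  L3 | P0:I, P1:I, P2:S(10) | bus: BusRd
[16] P2: load  L0 | P0:I, P1:S(29), P2:S(29) | bus: none
[17] P0: load  L0 | P0:S(29), P1:S(29), P2:S(29) | bus: BusRd
[18] P1: load  L0 | P0:S(29), P1:S(29), P2:S(29) | bus: none
[19] P1: load  L0 | P0:S(29), P1:S(29), P2:S(29) | bus: none
[20] P1: load  L3 | P0:I, P1:S(10), P2:S(10) | bus: BusRd
[21] P0: load  L1 | P0:S(60), P1:S(60), P2:I | bus: BusRd
[22] P2: load  L2 | P0:S(50), P1:S(50), P2:S(50) | bus: BusRd

bus = none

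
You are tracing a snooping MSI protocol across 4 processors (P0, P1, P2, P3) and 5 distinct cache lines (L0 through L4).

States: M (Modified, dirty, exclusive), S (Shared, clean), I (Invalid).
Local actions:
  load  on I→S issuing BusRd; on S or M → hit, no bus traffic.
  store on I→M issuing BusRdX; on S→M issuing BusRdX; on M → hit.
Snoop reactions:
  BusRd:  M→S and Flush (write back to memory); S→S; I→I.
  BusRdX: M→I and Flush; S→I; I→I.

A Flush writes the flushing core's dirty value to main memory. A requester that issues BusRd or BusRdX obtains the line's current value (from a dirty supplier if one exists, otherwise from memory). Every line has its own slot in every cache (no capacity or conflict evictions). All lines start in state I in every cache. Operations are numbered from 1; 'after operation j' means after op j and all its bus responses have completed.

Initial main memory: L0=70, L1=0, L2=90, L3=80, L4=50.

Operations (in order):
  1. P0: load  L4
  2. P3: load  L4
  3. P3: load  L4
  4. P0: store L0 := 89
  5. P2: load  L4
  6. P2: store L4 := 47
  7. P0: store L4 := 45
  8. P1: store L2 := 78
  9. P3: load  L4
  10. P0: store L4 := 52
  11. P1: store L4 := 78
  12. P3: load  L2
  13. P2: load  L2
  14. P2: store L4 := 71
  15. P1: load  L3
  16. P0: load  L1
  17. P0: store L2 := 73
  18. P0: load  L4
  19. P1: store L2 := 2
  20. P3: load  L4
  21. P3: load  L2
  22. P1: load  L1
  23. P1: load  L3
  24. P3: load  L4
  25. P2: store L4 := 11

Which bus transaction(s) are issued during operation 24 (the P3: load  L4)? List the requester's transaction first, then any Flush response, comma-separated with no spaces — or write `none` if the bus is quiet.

bus = none

[1] P0: load  L4 | P0:S(50), P1:I, P2:I, P3:I | bus: BusRd
[2] P3: load  L4 | P0:S(50), P1:I, P2:I, P3:S(50) | bus: BusRd
[3] P3: load  L4 | P0:S(50), P1:I, P2:I, P3:S(50) | bus: none
[4] P0: store L0 := 89 | P0:M(89), P1:I, P2:I, P3:I | bus: BusRdX
[5] P2: load  L4 | P0:S(50), P1:I, P2:S(50), P3:S(50) | bus: BusRd
[6] P2: store L4 := 47 | P0:I, P1:I, P2:M(47), P3:I | bus: BusRdX
[7] P0: store L4 := 45 | P0:M(45), P1:I, P2:I, P3:I | bus: BusRdX,Flush
[8] P1: store L2 := 78 | P0:I, P1:M(78), P2:I, P3:I | bus: BusRdX
[9] P3: load  L4 | P0:S(45), P1:I, P2:I, P3:S(45) | bus: BusRd,Flush
[10] P0: store L4 := 52 | P0:M(52), P1:I, P2:I, P3:I | bus: BusRdX
[11] P1: store L4 := 78 | P0:I, P1:M(78), P2:I, P3:I | bus: BusRdX,Flush
[12] P3: load  L2 | P0:I, P1:S(78), P2:I, P3:S(78) | bus: BusRd,Flush
[13] P2: load  L2 | P0:I, P1:S(78), P2:S(78), P3:S(78) | bus: BusRd
[14] P2: store L4 := 71 | P0:I, P1:I, P2:M(71), P3:I | bus: BusRdX,Flush
[15] P1: load  L3 | P0:I, P1:S(80), P2:I, P3:I | bus: BusRd
[16] P0: load  L1 | P0:S(0), P1:I, P2:I, P3:I | bus: BusRd
[17] P0: store L2 := 73 | P0:M(73), P1:I, P2:I, P3:I | bus: BusRdX
[18] P0: load  L4 | P0:S(71), P1:I, P2:S(71), P3:I | bus: BusRd,Flush
[19] P1: store L2 := 2 | P0:I, P1:M(2), P2:I, P3:I | bus: BusRdX,Flush
[20] P3: load  L4 | P0:S(71), P1:I, P2:S(71), P3:S(71) | bus: BusRd
[21] P3: load  L2 | P0:I, P1:S(2), P2:I, P3:S(2) | bus: BusRd,Flush
[22] P1: load  L1 | P0:S(0), P1:S(0), P2:I, P3:I | bus: BusRd
[23] P1: load  L3 | P0:I, P1:S(80), P2:I, P3:I | bus: none
[24] P3: load  L4 | P0:S(71), P1:I, P2:S(71), P3:S(71) | bus: none
[25] P2: store L4 := 11 | P0:I, P1:I, P2:M(11), P3:I | bus: BusRdX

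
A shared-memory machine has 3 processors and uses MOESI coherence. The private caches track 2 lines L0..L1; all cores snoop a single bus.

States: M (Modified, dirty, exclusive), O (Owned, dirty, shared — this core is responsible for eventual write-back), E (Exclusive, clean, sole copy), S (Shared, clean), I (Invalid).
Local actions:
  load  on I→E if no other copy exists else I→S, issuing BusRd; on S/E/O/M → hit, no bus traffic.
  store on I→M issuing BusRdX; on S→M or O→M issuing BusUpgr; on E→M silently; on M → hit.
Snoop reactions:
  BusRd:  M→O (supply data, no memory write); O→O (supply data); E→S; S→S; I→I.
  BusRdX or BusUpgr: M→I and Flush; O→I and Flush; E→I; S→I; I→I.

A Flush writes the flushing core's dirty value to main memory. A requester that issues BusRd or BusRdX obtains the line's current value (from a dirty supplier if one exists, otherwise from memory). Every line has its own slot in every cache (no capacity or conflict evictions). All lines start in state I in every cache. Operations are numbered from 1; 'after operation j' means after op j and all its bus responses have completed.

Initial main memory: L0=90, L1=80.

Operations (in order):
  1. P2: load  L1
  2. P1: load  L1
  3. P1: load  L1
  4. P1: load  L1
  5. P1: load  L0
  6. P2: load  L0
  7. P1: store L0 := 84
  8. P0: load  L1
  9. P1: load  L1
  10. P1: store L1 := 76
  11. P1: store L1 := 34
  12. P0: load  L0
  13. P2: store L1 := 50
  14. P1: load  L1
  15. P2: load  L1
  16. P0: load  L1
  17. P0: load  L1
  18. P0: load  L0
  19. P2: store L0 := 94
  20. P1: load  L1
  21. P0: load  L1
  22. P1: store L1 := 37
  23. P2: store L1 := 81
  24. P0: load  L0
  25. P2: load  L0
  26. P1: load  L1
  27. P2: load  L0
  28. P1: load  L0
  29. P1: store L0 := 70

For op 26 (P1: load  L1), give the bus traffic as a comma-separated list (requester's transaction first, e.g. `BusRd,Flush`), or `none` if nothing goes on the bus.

bus = BusRd

[1] P2: load  L1 | P0:I, P1:I, P2:E(80) | bus: BusRd
[2] P1: load  L1 | P0:I, P1:S(80), P2:S(80) | bus: BusRd
[3] P1: load  L1 | P0:I, P1:S(80), P2:S(80) | bus: none
[4] P1: load  L1 | P0:I, P1:S(80), P2:S(80) | bus: none
[5] P1: load  L0 | P0:I, P1:E(90), P2:I | bus: BusRd
[6] P2: load  L0 | P0:I, P1:S(90), P2:S(90) | bus: BusRd
[7] P1: store L0 := 84 | P0:I, P1:M(84), P2:I | bus: BusUpgr
[8] P0: load  L1 | P0:S(80), P1:S(80), P2:S(80) | bus: BusRd
[9] P1: load  L1 | P0:S(80), P1:S(80), P2:S(80) | bus: none
[10] P1: store L1 := 76 | P0:I, P1:M(76), P2:I | bus: BusUpgr
[11] P1: store L1 := 34 | P0:I, P1:M(34), P2:I | bus: none
[12] P0: load  L0 | P0:S(84), P1:O(84), P2:I | bus: BusRd
[13] P2: store L1 := 50 | P0:I, P1:I, P2:M(50) | bus: BusRdX,Flush
[14] P1: load  L1 | P0:I, P1:S(50), P2:O(50) | bus: BusRd
[15] P2: load  L1 | P0:I, P1:S(50), P2:O(50) | bus: none
[16] P0: load  L1 | P0:S(50), P1:S(50), P2:O(50) | bus: BusRd
[17] P0: load  L1 | P0:S(50), P1:S(50), P2:O(50) | bus: none
[18] P0: load  L0 | P0:S(84), P1:O(84), P2:I | bus: none
[19] P2: store L0 := 94 | P0:I, P1:I, P2:M(94) | bus: BusRdX,Flush
[20] P1: load  L1 | P0:S(50), P1:S(50), P2:O(50) | bus: none
[21] P0: load  L1 | P0:S(50), P1:S(50), P2:O(50) | bus: none
[22] P1: store L1 := 37 | P0:I, P1:M(37), P2:I | bus: BusUpgr,Flush
[23] P2: store L1 := 81 | P0:I, P1:I, P2:M(81) | bus: BusRdX,Flush
[24] P0: load  L0 | P0:S(94), P1:I, P2:O(94) | bus: BusRd
[25] P2: load  L0 | P0:S(94), P1:I, P2:O(94) | bus: none
[26] P1: load  L1 | P0:I, P1:S(81), P2:O(81) | bus: BusRd
[27] P2: load  L0 | P0:S(94), P1:I, P2:O(94) | bus: none
[28] P1: load  L0 | P0:S(94), P1:S(94), P2:O(94) | bus: BusRd
[29] P1: store L0 := 70 | P0:I, P1:M(70), P2:I | bus: BusUpgr,Flush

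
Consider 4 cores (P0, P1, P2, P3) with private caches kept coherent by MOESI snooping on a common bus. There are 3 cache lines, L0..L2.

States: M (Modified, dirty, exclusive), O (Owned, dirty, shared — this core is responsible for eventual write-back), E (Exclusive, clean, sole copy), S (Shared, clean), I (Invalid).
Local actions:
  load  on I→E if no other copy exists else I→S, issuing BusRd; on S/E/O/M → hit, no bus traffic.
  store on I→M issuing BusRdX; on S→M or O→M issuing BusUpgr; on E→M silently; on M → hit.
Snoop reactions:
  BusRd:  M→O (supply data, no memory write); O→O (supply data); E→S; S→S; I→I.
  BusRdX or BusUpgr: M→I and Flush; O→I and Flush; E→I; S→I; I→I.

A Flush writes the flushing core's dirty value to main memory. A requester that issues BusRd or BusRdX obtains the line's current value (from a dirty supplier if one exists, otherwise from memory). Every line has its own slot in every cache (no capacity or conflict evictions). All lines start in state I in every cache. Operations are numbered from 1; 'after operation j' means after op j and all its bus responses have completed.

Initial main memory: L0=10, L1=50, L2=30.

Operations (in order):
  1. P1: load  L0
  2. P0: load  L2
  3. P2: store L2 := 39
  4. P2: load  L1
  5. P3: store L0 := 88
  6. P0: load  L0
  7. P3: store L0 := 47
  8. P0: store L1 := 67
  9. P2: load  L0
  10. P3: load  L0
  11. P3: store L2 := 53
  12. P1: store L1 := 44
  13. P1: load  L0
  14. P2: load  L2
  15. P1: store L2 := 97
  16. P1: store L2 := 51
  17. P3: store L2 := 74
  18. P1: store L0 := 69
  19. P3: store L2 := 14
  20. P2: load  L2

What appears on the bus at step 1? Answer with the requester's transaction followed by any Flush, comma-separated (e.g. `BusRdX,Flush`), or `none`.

bus = BusRd

[1] P1: load  L0 | P0:I, P1:E(10), P2:I, P3:I | bus: BusRd
[2] P0: load  L2 | P0:E(30), P1:I, P2:I, P3:I | bus: BusRd
[3] P2: store L2 := 39 | P0:I, P1:I, P2:M(39), P3:I | bus: BusRdX
[4] P2: load  L1 | P0:I, P1:I, P2:E(50), P3:I | bus: BusRd
[5] P3: store L0 := 88 | P0:I, P1:I, P2:I, P3:M(88) | bus: BusRdX
[6] P0: load  L0 | P0:S(88), P1:I, P2:I, P3:O(88) | bus: BusRd
[7] P3: store L0 := 47 | P0:I, P1:I, P2:I, P3:M(47) | bus: BusUpgr
[8] P0: store L1 := 67 | P0:M(67), P1:I, P2:I, P3:I | bus: BusRdX
[9] P2: load  L0 | P0:I, P1:I, P2:S(47), P3:O(47) | bus: BusRd
[10] P3: load  L0 | P0:I, P1:I, P2:S(47), P3:O(47) | bus: none
[11] P3: store L2 := 53 | P0:I, P1:I, P2:I, P3:M(53) | bus: BusRdX,Flush
[12] P1: store L1 := 44 | P0:I, P1:M(44), P2:I, P3:I | bus: BusRdX,Flush
[13] P1: load  L0 | P0:I, P1:S(47), P2:S(47), P3:O(47) | bus: BusRd
[14] P2: load  L2 | P0:I, P1:I, P2:S(53), P3:O(53) | bus: BusRd
[15] P1: store L2 := 97 | P0:I, P1:M(97), P2:I, P3:I | bus: BusRdX,Flush
[16] P1: store L2 := 51 | P0:I, P1:M(51), P2:I, P3:I | bus: none
[17] P3: store L2 := 74 | P0:I, P1:I, P2:I, P3:M(74) | bus: BusRdX,Flush
[18] P1: store L0 := 69 | P0:I, P1:M(69), P2:I, P3:I | bus: BusUpgr,Flush
[19] P3: store L2 := 14 | P0:I, P1:I, P2:I, P3:M(14) | bus: none
[20] P2: load  L2 | P0:I, P1:I, P2:S(14), P3:O(14) | bus: BusRd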